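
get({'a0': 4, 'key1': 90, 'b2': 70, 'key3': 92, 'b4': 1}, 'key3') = 92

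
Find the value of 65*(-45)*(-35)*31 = 3173625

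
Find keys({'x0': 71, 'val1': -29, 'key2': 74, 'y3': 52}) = ['x0', 'val1', 'key2', 'y3']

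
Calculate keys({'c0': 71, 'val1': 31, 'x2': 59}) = ['c0', 'val1', 'x2']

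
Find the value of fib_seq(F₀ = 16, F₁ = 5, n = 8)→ F_2 = F_1 + F_0 = 21
F_3 = F_2 + F_1 = 26
F_4 = F_3 + F_2 = 47
...
= [16, 5, 21, 26, 47, 73, 120, 193]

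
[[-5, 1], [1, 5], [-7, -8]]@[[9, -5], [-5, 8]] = [[-50, 33], [-16, 35], [-23, -29]]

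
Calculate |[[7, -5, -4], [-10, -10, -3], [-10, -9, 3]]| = (1)*(7)*det([[-10, -3], [-9, 3]]) + (-1)*(-5)*det([[-10, -3], [-10, 3]]) + (1)*(-4)*det([[-10, -10], [-10, -9]])
= -399 + -300 + 40
= -659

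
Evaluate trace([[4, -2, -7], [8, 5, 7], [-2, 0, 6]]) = diagonal: 4 + 5 + 6
= 15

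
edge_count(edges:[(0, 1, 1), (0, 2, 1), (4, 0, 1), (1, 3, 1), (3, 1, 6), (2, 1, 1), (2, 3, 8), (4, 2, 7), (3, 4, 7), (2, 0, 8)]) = 10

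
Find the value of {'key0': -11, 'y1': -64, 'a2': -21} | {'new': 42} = {'key0': -11, 'y1': -64, 'a2': -21, 'new': 42}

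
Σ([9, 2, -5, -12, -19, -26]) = 9 + 2 + (-5) + (-12) + (-19) + (-26)
= -51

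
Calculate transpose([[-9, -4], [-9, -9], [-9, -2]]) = [[-9, -9, -9], [-4, -9, -2]]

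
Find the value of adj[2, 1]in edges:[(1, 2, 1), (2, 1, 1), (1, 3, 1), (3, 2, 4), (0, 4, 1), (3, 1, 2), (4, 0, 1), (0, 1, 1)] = 1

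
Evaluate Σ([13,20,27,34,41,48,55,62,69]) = 13 + 20 + 27 + 34 + 41 + 48 + 55 + 62 + 69
= 369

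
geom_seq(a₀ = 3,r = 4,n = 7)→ a_0 = 3*4^0 = 3
a_1 = 3*4^1 = 12
a_2 = 3*4^2 = 48
...
= [3, 12, 48, 192, 768, 3072, 12288]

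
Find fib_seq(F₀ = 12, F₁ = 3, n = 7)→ [12, 3, 15, 18, 33, 51, 84]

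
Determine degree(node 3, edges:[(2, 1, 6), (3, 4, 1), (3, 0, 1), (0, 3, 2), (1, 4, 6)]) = incident: (3,4), (3,0), (0,3)
= 3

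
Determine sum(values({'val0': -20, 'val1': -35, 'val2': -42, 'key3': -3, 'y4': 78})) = (-20) + (-35) + (-42) + (-3) + 78
= -22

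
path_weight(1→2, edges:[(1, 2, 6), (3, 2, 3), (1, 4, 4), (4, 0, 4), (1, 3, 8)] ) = w(1→2)=6
= 6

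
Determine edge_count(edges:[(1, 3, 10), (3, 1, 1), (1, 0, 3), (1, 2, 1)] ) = 4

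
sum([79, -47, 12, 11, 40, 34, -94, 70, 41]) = 146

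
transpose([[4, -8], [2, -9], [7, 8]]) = [[4, 2, 7], [-8, -9, 8]]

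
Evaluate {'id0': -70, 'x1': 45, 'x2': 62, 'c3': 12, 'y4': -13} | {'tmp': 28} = {'id0': -70, 'x1': 45, 'x2': 62, 'c3': 12, 'y4': -13, 'tmp': 28}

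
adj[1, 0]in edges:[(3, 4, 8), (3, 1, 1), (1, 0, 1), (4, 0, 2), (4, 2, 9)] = 1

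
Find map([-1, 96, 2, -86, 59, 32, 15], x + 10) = [9, 106, 12, -76, 69, 42, 25]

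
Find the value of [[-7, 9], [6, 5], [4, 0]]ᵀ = [[-7, 6, 4], [9, 5, 0]]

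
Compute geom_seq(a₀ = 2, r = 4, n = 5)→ a_0 = 2*4^0 = 2
a_1 = 2*4^1 = 8
a_2 = 2*4^2 = 32
...
= [2, 8, 32, 128, 512]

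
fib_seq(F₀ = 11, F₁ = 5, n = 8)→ F_2 = F_1 + F_0 = 16
F_3 = F_2 + F_1 = 21
F_4 = F_3 + F_2 = 37
...
= [11, 5, 16, 21, 37, 58, 95, 153]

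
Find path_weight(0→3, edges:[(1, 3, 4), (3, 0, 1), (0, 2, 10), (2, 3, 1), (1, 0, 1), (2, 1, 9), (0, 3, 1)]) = w(0→3)=1
= 1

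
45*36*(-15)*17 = -413100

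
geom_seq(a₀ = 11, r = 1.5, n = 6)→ a_0 = 11*1.5^0 = 11.0
a_1 = 11*1.5^1 = 16.5
a_2 = 11*1.5^2 = 24.75
...
= [11.0, 16.5, 24.75, 37.125, 55.6875, 83.53125]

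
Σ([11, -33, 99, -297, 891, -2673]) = 11 + -33 + 99 + -297 + 891 + -2673
= -2002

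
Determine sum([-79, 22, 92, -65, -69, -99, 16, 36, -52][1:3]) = slice → [22, 92]
22 + 92
= 114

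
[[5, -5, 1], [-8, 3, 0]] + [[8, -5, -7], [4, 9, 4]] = [[13, -10, -6], [-4, 12, 4]]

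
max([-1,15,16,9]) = 16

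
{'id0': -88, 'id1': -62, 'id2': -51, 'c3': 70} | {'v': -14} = {'id0': -88, 'id1': -62, 'id2': -51, 'c3': 70, 'v': -14}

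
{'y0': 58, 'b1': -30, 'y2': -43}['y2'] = -43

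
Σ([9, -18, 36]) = 9 + -18 + 36
= 27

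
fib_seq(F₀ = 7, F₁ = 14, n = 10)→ F_2 = F_1 + F_0 = 21
F_3 = F_2 + F_1 = 35
F_4 = F_3 + F_2 = 56
...
= [7, 14, 21, 35, 56, 91, 147, 238, 385, 623]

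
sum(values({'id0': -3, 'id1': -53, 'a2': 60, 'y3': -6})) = -2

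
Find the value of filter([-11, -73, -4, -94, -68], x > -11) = keep x where x > -11: -11✗, -73✗, -4✓, -94✗, -68✗
= [-4]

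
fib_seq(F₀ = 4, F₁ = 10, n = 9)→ [4, 10, 14, 24, 38, 62, 100, 162, 262]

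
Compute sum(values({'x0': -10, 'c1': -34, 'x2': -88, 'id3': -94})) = -226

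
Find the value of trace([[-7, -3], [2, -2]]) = diagonal: (-7) + (-2)
= -9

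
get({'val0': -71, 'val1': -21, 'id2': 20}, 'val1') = -21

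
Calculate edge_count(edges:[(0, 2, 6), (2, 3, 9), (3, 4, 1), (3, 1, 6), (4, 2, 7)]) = 5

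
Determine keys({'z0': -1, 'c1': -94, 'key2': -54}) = ['z0', 'c1', 'key2']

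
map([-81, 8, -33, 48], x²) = (-81)²=6561, (8)²=64, (-33)²=1089, (48)²=2304
= [6561, 64, 1089, 2304]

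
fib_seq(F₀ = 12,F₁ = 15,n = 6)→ [12, 15, 27, 42, 69, 111]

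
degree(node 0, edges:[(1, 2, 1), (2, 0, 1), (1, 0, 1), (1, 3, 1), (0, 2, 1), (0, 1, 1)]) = 4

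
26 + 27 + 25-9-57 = 12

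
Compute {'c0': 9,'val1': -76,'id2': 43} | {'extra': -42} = {'c0': 9, 'val1': -76, 'id2': 43, 'extra': -42}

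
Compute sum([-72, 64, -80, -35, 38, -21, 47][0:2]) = slice → [-72, 64]
(-72) + 64
= -8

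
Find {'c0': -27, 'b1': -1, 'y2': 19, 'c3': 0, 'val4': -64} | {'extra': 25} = {'c0': -27, 'b1': -1, 'y2': 19, 'c3': 0, 'val4': -64, 'extra': 25}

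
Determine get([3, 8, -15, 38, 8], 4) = 8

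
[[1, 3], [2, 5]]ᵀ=[[1, 2], [3, 5]]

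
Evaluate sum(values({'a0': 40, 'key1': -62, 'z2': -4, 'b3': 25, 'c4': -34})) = -35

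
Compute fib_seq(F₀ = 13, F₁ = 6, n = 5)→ [13, 6, 19, 25, 44]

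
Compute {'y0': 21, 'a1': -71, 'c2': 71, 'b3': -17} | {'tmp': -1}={'y0': 21, 'a1': -71, 'c2': 71, 'b3': -17, 'tmp': -1}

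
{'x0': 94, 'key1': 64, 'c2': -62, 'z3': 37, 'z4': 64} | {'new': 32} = {'x0': 94, 'key1': 64, 'c2': -62, 'z3': 37, 'z4': 64, 'new': 32}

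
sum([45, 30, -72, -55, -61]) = -113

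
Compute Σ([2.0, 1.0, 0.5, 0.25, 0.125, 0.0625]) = 3.9375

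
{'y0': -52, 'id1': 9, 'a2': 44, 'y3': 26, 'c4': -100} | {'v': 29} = {'y0': -52, 'id1': 9, 'a2': 44, 'y3': 26, 'c4': -100, 'v': 29}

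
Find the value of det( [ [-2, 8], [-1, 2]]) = 4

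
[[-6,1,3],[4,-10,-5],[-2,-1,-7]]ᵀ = [[-6, 4, -2], [1, -10, -1], [3, -5, -7]]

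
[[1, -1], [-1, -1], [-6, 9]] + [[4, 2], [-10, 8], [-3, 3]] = [[5, 1], [-11, 7], [-9, 12]]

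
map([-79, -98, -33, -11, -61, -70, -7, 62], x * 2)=-79*2=-158, -98*2=-196, -33*2=-66, -11*2=-22, -61*2=-122, -70*2=-140, -7*2=-14, 62*2=124
= [-158, -196, -66, -22, -122, -140, -14, 124]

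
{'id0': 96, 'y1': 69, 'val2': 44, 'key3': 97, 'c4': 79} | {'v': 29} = {'id0': 96, 'y1': 69, 'val2': 44, 'key3': 97, 'c4': 79, 'v': 29}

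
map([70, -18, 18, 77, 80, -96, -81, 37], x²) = [4900, 324, 324, 5929, 6400, 9216, 6561, 1369]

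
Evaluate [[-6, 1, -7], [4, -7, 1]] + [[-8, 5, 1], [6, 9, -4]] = [[-14, 6, -6], [10, 2, -3]]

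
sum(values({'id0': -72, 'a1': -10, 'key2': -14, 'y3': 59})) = (-72) + (-10) + (-14) + 59
= -37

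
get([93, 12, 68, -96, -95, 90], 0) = 93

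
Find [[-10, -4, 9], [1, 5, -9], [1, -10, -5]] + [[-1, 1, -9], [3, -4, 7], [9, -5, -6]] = [[-11, -3, 0], [4, 1, -2], [10, -15, -11]]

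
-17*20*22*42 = -314160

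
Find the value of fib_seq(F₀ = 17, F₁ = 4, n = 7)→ [17, 4, 21, 25, 46, 71, 117]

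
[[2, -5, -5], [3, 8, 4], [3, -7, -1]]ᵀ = [[2, 3, 3], [-5, 8, -7], [-5, 4, -1]]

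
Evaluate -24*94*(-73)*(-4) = -658752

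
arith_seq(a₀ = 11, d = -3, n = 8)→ a_0 = 11 + 0*-3 = 11
a_1 = 11 + 1*-3 = 8
a_2 = 11 + 2*-3 = 5
...
= [11, 8, 5, 2, -1, -4, -7, -10]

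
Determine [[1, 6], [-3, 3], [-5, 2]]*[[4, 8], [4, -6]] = C[0][0] = (1)*(4) + (6)*(4) = 28
C[0][1] = (1)*(8) + (6)*(-6) = -28
C[1][0] = (-3)*(4) + (3)*(4) = 0
C[1][1] = (-3)*(8) + (3)*(-6) = -42
C[2][0] = (-5)*(4) + (2)*(4) = -12
C[2][1] = (-5)*(8) + (2)*(-6) = -52
= [[28, -28], [0, -42], [-12, -52]]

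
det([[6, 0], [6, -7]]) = -42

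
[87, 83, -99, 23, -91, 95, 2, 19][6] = 2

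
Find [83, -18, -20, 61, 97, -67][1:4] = [-18, -20, 61]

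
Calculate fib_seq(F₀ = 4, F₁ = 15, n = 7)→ F_2 = F_1 + F_0 = 19
F_3 = F_2 + F_1 = 34
F_4 = F_3 + F_2 = 53
...
= [4, 15, 19, 34, 53, 87, 140]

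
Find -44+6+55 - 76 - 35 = -94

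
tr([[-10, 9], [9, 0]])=-10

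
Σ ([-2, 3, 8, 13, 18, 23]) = 63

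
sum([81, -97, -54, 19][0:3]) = slice → [81, -97, -54]
81 + (-97) + (-54)
= -70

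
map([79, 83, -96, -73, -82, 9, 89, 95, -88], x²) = [6241, 6889, 9216, 5329, 6724, 81, 7921, 9025, 7744]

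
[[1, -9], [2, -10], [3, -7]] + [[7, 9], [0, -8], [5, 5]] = [[8, 0], [2, -18], [8, -2]]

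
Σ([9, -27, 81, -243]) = -180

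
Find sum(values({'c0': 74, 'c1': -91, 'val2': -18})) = -35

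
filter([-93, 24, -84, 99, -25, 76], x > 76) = [99]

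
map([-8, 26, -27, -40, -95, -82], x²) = [64, 676, 729, 1600, 9025, 6724]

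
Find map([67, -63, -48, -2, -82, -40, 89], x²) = (67)²=4489, (-63)²=3969, (-48)²=2304, (-2)²=4, (-82)²=6724, (-40)²=1600, (89)²=7921
= [4489, 3969, 2304, 4, 6724, 1600, 7921]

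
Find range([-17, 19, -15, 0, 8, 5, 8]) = 36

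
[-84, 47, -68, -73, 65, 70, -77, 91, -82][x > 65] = keep x where x > 65: -84✗, 47✗, -68✗, -73✗, 65✗, 70✓, -77✗, 91✓, -82✗
= [70, 91]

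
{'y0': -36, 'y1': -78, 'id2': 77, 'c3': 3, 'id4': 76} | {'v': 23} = {'y0': -36, 'y1': -78, 'id2': 77, 'c3': 3, 'id4': 76, 'v': 23}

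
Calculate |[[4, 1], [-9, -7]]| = -19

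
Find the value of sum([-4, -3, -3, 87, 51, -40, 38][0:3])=slice → [-4, -3, -3]
(-4) + (-3) + (-3)
= -10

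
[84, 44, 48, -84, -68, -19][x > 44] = keep x where x > 44: 84✓, 44✗, 48✓, -84✗, -68✗, -19✗
= [84, 48]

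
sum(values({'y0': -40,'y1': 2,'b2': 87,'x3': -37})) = 12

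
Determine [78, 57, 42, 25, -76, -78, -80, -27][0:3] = [78, 57, 42]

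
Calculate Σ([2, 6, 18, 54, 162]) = 2 + 6 + 18 + 54 + 162
= 242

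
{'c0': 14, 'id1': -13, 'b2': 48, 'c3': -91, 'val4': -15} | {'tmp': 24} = {'c0': 14, 'id1': -13, 'b2': 48, 'c3': -91, 'val4': -15, 'tmp': 24}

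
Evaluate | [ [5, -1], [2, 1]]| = 7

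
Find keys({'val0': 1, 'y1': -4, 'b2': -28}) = ['val0', 'y1', 'b2']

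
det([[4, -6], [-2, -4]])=(4)*(-4) - (-6)*(-2)
= -28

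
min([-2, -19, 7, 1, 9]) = -19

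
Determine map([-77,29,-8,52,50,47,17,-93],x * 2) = -77*2=-154, 29*2=58, -8*2=-16, 52*2=104, 50*2=100, 47*2=94, 17*2=34, -93*2=-186
= [-154, 58, -16, 104, 100, 94, 34, -186]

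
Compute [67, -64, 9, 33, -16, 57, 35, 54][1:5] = [-64, 9, 33, -16]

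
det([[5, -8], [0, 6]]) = 30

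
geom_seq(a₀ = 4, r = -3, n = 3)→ [4, -12, 36]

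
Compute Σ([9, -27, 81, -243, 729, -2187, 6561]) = 4923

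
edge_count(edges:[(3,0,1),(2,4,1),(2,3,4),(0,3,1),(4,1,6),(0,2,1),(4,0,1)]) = 7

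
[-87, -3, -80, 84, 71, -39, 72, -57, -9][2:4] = [-80, 84]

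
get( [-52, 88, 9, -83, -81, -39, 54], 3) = -83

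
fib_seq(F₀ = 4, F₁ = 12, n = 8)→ F_2 = F_1 + F_0 = 16
F_3 = F_2 + F_1 = 28
F_4 = F_3 + F_2 = 44
...
= [4, 12, 16, 28, 44, 72, 116, 188]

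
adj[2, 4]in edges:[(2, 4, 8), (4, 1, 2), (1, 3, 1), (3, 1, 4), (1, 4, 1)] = 8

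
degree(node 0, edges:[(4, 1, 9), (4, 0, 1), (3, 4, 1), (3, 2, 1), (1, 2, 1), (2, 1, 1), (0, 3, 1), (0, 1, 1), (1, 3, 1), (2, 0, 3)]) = 4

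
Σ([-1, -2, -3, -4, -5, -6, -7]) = -28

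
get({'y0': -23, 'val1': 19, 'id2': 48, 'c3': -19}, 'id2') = 48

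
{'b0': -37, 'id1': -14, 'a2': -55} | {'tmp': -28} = {'b0': -37, 'id1': -14, 'a2': -55, 'tmp': -28}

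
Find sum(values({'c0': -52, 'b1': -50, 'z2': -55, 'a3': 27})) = (-52) + (-50) + (-55) + 27
= -130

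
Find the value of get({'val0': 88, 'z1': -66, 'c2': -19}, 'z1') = -66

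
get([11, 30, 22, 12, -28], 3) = 12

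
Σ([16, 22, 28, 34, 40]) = 16 + 22 + 28 + 34 + 40
= 140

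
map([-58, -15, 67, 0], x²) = (-58)²=3364, (-15)²=225, (67)²=4489, (0)²=0
= [3364, 225, 4489, 0]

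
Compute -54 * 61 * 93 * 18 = -5514156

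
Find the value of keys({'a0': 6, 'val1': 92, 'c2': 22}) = ['a0', 'val1', 'c2']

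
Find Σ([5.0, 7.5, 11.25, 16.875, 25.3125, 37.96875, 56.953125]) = 160.859375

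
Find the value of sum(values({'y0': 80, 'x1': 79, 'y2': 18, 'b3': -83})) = 80 + 79 + 18 + (-83)
= 94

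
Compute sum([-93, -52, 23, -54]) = -176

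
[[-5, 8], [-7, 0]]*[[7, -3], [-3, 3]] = [[-59, 39], [-49, 21]]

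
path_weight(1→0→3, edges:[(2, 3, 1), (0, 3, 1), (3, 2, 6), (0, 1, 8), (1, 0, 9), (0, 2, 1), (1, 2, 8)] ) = w(1→0)=9 + w(0→3)=1
= 10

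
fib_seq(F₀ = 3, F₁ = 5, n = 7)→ [3, 5, 8, 13, 21, 34, 55]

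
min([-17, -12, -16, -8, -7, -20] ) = -20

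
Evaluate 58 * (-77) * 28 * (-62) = 7752976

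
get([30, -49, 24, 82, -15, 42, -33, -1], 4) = -15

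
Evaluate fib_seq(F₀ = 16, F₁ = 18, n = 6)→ F_2 = F_1 + F_0 = 34
F_3 = F_2 + F_1 = 52
F_4 = F_3 + F_2 = 86
...
= [16, 18, 34, 52, 86, 138]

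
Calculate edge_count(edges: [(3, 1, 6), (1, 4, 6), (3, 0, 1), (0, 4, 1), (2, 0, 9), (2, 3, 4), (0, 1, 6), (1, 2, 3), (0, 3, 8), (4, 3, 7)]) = 10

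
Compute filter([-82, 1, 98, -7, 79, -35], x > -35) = [1, 98, -7, 79]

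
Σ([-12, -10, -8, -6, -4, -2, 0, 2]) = (-12) + (-10) + (-8) + (-6) + (-4) + (-2) + 0 + 2
= -40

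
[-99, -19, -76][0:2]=[-99, -19]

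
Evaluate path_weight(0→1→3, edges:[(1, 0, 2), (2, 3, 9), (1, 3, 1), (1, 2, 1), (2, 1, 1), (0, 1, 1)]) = 2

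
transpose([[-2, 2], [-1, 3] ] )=[[-2, -1], [2, 3]]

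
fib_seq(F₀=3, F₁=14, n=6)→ [3, 14, 17, 31, 48, 79]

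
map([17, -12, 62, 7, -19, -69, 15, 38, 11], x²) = [289, 144, 3844, 49, 361, 4761, 225, 1444, 121]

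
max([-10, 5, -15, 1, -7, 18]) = 18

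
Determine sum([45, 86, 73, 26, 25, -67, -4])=184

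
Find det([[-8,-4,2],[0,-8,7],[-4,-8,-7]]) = (1)*(-8)*det([[-8, 7], [-8, -7]]) + (-1)*(-4)*det([[0, 7], [-4, -7]]) + (1)*(2)*det([[0, -8], [-4, -8]])
= -896 + 112 + -64
= -848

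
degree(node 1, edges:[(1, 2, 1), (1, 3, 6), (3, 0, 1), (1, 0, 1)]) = 3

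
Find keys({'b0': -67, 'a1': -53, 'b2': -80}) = ['b0', 'a1', 'b2']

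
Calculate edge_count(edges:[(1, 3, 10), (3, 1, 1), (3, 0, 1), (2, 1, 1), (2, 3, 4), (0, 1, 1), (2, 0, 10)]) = 7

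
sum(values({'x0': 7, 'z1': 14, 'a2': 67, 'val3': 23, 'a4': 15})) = 7 + 14 + 67 + 23 + 15
= 126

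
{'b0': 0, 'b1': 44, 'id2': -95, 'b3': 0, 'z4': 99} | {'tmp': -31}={'b0': 0, 'b1': 44, 'id2': -95, 'b3': 0, 'z4': 99, 'tmp': -31}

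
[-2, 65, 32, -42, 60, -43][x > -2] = keep x where x > -2: -2✗, 65✓, 32✓, -42✗, 60✓, -43✗
= [65, 32, 60]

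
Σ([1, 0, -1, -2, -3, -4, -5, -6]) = 1 + 0 + (-1) + (-2) + (-3) + (-4) + (-5) + (-6)
= -20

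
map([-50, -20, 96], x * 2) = -50*2=-100, -20*2=-40, 96*2=192
= [-100, -40, 192]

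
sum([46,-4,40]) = 46 + (-4) + 40
= 82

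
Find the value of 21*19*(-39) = -15561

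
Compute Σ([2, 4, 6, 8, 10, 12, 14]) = 2 + 4 + 6 + 8 + 10 + 12 + 14
= 56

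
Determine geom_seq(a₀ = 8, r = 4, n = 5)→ a_0 = 8*4^0 = 8
a_1 = 8*4^1 = 32
a_2 = 8*4^2 = 128
...
= [8, 32, 128, 512, 2048]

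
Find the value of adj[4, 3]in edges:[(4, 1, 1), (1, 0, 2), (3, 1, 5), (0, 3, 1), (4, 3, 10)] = 10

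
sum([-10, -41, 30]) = (-10) + (-41) + 30
= -21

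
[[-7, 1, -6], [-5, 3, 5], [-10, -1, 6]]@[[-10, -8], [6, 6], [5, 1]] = C[0][0] = (-7)*(-10) + (1)*(6) + (-6)*(5) = 46
C[0][1] = (-7)*(-8) + (1)*(6) + (-6)*(1) = 56
C[1][0] = (-5)*(-10) + (3)*(6) + (5)*(5) = 93
C[1][1] = (-5)*(-8) + (3)*(6) + (5)*(1) = 63
C[2][0] = (-10)*(-10) + (-1)*(6) + (6)*(5) = 124
C[2][1] = (-10)*(-8) + (-1)*(6) + (6)*(1) = 80
= [[46, 56], [93, 63], [124, 80]]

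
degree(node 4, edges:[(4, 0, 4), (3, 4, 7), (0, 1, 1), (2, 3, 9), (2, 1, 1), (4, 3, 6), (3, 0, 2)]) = incident: (4,0), (3,4), (4,3)
= 3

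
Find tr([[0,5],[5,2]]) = 2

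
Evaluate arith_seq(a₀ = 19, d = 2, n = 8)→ [19, 21, 23, 25, 27, 29, 31, 33]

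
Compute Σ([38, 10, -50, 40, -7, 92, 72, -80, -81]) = 38 + 10 + (-50) + 40 + (-7) + 92 + 72 + (-80) + (-81)
= 34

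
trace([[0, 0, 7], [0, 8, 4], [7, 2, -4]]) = 4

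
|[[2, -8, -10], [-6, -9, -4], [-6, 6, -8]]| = 1284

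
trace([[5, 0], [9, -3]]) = 2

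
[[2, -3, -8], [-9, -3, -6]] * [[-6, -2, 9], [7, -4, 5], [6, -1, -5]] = [[-81, 16, 43], [-3, 36, -66]]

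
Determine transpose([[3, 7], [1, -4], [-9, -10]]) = [[3, 1, -9], [7, -4, -10]]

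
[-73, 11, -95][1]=11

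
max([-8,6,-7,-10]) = 6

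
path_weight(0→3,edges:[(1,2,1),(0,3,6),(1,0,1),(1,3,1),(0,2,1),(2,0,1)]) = 6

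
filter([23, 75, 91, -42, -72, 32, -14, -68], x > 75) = [91]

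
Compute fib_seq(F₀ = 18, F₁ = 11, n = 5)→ F_2 = F_1 + F_0 = 29
F_3 = F_2 + F_1 = 40
F_4 = F_3 + F_2 = 69
= [18, 11, 29, 40, 69]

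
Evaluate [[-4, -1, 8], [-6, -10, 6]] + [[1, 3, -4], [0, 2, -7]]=[[-3, 2, 4], [-6, -8, -1]]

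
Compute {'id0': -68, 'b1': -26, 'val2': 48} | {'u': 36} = {'id0': -68, 'b1': -26, 'val2': 48, 'u': 36}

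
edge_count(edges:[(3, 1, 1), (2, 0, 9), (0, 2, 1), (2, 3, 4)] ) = 4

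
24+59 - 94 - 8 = -19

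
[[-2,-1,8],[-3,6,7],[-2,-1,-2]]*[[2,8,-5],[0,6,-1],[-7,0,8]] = [[-60, -22, 75], [-55, 12, 65], [10, -22, -5]]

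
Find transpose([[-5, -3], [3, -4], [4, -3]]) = [[-5, 3, 4], [-3, -4, -3]]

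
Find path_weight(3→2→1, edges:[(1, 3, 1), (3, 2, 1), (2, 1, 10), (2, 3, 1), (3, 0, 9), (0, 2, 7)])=w(3→2)=1 + w(2→1)=10
= 11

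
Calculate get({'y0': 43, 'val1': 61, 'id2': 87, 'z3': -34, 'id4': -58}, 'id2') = 87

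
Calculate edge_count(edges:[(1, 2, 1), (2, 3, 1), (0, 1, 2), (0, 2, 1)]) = 4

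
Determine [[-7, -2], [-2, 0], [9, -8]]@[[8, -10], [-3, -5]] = [[-50, 80], [-16, 20], [96, -50]]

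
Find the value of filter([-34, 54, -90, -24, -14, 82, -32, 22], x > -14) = keep x where x > -14: -34✗, 54✓, -90✗, -24✗, -14✗, 82✓, -32✗, 22✓
= [54, 82, 22]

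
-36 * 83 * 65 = -194220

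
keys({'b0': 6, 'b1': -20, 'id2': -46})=['b0', 'b1', 'id2']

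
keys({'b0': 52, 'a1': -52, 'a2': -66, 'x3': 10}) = ['b0', 'a1', 'a2', 'x3']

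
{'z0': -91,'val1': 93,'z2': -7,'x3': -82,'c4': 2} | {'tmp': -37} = {'z0': -91, 'val1': 93, 'z2': -7, 'x3': -82, 'c4': 2, 'tmp': -37}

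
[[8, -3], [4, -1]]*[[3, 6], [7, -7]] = C[0][0] = (8)*(3) + (-3)*(7) = 3
C[0][1] = (8)*(6) + (-3)*(-7) = 69
C[1][0] = (4)*(3) + (-1)*(7) = 5
C[1][1] = (4)*(6) + (-1)*(-7) = 31
= [[3, 69], [5, 31]]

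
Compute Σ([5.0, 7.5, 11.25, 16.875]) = 5.0 + 7.5 + 11.25 + 16.875
= 40.625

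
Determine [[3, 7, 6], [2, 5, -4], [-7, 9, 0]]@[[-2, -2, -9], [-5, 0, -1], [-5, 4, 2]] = [[-71, 18, -22], [-9, -20, -31], [-31, 14, 54]]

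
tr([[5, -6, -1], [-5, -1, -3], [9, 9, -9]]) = diagonal: 5 + (-1) + (-9)
= -5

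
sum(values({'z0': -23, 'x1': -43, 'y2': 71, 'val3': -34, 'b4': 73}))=(-23) + (-43) + 71 + (-34) + 73
= 44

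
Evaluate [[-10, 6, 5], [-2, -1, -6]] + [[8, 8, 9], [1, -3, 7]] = [[-2, 14, 14], [-1, -4, 1]]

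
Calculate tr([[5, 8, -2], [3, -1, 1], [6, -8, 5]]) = diagonal: 5 + (-1) + 5
= 9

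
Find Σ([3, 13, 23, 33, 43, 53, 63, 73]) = 3 + 13 + 23 + 33 + 43 + 53 + 63 + 73
= 304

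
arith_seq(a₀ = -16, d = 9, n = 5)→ [-16, -7, 2, 11, 20]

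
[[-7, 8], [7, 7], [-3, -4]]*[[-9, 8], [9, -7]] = [[135, -112], [0, 7], [-9, 4]]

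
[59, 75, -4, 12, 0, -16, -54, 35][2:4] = [-4, 12]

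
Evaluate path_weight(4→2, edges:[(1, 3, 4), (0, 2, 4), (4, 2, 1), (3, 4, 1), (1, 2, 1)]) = 1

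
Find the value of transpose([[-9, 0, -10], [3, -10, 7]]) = [[-9, 3], [0, -10], [-10, 7]]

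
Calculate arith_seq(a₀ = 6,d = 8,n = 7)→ a_0 = 6 + 0*8 = 6
a_1 = 6 + 1*8 = 14
a_2 = 6 + 2*8 = 22
...
= [6, 14, 22, 30, 38, 46, 54]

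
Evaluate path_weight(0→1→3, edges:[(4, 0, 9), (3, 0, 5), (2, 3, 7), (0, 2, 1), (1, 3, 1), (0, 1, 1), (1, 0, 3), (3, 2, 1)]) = 2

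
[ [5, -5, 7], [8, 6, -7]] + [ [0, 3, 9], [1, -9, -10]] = [[5, -2, 16], [9, -3, -17]]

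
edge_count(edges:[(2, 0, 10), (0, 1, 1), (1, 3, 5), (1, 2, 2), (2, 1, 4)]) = 5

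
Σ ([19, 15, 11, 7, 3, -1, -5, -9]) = 19 + 15 + 11 + 7 + 3 + (-1) + (-5) + (-9)
= 40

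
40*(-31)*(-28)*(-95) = -3298400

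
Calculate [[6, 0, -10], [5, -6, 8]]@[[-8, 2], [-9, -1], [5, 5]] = [[-98, -38], [54, 56]]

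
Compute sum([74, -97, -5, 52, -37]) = -13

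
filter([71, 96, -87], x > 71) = [96]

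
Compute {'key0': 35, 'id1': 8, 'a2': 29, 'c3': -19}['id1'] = 8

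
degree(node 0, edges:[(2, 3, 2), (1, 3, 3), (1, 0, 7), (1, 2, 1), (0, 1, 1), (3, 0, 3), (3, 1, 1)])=incident: (1,0), (0,1), (3,0)
= 3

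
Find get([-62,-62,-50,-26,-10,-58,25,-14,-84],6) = 25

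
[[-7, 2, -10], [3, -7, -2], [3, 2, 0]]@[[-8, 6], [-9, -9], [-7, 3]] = C[0][0] = (-7)*(-8) + (2)*(-9) + (-10)*(-7) = 108
C[0][1] = (-7)*(6) + (2)*(-9) + (-10)*(3) = -90
C[1][0] = (3)*(-8) + (-7)*(-9) + (-2)*(-7) = 53
C[1][1] = (3)*(6) + (-7)*(-9) + (-2)*(3) = 75
C[2][0] = (3)*(-8) + (2)*(-9) + (0)*(-7) = -42
C[2][1] = (3)*(6) + (2)*(-9) + (0)*(3) = 0
= [[108, -90], [53, 75], [-42, 0]]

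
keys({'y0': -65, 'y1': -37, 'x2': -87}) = ['y0', 'y1', 'x2']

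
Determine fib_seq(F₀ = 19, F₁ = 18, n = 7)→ [19, 18, 37, 55, 92, 147, 239]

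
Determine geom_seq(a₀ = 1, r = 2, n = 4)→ [1, 2, 4, 8]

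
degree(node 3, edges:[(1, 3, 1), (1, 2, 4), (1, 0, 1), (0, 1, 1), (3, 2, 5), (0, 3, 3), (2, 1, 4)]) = incident: (1,3), (3,2), (0,3)
= 3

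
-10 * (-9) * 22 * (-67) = -132660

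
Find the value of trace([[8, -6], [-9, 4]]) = 12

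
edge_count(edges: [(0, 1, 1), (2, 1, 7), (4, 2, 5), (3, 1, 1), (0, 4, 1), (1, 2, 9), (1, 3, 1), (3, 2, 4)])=8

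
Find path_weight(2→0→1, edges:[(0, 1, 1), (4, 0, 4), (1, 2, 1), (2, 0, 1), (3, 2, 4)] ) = w(2→0)=1 + w(0→1)=1
= 2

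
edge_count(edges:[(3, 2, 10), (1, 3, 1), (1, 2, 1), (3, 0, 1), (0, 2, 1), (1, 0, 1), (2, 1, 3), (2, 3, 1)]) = 8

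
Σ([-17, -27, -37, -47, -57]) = (-17) + (-27) + (-37) + (-47) + (-57)
= -185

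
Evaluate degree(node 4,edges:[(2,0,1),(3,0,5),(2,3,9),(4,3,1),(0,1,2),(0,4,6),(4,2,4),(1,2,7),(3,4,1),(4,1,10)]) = incident: (4,3), (0,4), (4,2), (3,4), (4,1)
= 5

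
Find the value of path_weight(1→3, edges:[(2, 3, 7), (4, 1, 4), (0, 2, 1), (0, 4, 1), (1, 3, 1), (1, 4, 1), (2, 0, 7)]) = w(1→3)=1
= 1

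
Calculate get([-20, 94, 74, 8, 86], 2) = 74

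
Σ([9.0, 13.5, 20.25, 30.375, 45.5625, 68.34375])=187.03125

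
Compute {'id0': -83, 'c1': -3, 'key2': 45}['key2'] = 45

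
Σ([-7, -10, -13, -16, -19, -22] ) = -87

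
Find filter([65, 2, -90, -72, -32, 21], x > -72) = [65, 2, -32, 21]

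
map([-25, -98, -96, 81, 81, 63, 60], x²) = [625, 9604, 9216, 6561, 6561, 3969, 3600]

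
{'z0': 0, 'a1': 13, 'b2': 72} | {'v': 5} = {'z0': 0, 'a1': 13, 'b2': 72, 'v': 5}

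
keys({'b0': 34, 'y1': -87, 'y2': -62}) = ['b0', 'y1', 'y2']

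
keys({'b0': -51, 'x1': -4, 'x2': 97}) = ['b0', 'x1', 'x2']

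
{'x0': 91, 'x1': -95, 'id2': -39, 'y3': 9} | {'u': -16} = {'x0': 91, 'x1': -95, 'id2': -39, 'y3': 9, 'u': -16}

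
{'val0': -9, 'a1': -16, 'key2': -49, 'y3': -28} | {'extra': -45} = {'val0': -9, 'a1': -16, 'key2': -49, 'y3': -28, 'extra': -45}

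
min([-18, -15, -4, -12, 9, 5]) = -18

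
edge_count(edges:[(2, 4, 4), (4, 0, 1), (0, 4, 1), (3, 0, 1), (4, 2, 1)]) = 5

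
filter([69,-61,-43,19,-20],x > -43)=[69, 19, -20]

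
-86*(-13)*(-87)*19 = -1848054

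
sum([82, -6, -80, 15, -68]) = 82 + (-6) + (-80) + 15 + (-68)
= -57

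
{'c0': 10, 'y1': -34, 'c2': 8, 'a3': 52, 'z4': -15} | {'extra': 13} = {'c0': 10, 'y1': -34, 'c2': 8, 'a3': 52, 'z4': -15, 'extra': 13}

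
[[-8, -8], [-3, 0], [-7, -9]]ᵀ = [[-8, -3, -7], [-8, 0, -9]]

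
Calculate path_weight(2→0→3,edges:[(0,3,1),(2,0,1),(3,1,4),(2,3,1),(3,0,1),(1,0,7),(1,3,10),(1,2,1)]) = w(2→0)=1 + w(0→3)=1
= 2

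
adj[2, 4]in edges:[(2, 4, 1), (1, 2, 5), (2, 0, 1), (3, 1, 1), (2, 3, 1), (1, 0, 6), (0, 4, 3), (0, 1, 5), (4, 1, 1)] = 1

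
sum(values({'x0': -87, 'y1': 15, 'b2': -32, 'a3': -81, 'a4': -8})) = -193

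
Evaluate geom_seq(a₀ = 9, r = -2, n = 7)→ [9, -18, 36, -72, 144, -288, 576]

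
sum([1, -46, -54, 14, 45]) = -40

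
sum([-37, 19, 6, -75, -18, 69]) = -36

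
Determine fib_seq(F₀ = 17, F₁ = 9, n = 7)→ F_2 = F_1 + F_0 = 26
F_3 = F_2 + F_1 = 35
F_4 = F_3 + F_2 = 61
...
= [17, 9, 26, 35, 61, 96, 157]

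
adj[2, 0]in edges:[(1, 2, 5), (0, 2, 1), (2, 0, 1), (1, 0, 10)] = 1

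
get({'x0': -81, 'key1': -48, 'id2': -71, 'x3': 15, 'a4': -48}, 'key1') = -48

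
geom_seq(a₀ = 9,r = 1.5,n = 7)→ [9.0, 13.5, 20.25, 30.375, 45.5625, 68.34375, 102.515625]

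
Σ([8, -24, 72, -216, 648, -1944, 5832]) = 4376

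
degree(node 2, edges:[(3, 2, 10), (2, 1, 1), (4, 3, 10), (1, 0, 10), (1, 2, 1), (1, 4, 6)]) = incident: (3,2), (2,1), (1,2)
= 3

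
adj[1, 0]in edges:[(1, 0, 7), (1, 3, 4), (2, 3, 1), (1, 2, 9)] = 7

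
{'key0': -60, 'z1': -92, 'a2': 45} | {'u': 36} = {'key0': -60, 'z1': -92, 'a2': 45, 'u': 36}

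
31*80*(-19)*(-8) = 376960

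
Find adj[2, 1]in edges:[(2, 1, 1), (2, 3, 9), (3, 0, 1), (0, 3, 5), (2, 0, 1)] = 1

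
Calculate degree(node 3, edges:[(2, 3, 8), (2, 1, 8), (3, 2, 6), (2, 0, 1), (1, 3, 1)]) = 3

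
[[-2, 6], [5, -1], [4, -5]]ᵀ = [[-2, 5, 4], [6, -1, -5]]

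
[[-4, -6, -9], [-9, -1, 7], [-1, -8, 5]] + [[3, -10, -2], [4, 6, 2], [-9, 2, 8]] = [[-1, -16, -11], [-5, 5, 9], [-10, -6, 13]]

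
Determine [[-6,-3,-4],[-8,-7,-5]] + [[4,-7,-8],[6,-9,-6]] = [[-2, -10, -12], [-2, -16, -11]]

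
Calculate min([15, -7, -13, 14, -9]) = -13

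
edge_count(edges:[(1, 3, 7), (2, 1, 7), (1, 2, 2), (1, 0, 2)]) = 4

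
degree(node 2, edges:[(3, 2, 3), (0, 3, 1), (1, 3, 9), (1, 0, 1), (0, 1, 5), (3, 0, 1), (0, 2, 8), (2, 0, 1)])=3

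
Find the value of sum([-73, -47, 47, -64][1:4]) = slice → [-47, 47, -64]
(-47) + 47 + (-64)
= -64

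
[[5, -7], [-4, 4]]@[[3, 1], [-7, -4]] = [[64, 33], [-40, -20]]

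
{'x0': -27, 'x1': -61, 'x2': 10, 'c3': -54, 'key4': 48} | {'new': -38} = {'x0': -27, 'x1': -61, 'x2': 10, 'c3': -54, 'key4': 48, 'new': -38}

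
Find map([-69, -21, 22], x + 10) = [-59, -11, 32]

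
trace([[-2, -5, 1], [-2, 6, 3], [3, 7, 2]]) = 6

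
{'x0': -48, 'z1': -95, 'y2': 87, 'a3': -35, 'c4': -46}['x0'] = -48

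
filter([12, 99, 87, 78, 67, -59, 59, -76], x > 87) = keep x where x > 87: 12✗, 99✓, 87✗, 78✗, 67✗, -59✗, 59✗, -76✗
= [99]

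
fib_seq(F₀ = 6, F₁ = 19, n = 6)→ F_2 = F_1 + F_0 = 25
F_3 = F_2 + F_1 = 44
F_4 = F_3 + F_2 = 69
...
= [6, 19, 25, 44, 69, 113]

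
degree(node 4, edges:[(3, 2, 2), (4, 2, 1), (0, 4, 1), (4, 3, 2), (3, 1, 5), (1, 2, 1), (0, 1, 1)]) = incident: (4,2), (0,4), (4,3)
= 3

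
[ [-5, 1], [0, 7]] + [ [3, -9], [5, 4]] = [[-2, -8], [5, 11]]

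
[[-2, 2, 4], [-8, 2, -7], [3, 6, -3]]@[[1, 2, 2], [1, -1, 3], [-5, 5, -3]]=[[-20, 14, -10], [29, -53, 11], [24, -15, 33]]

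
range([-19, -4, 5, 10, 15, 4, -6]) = 34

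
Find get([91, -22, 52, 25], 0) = 91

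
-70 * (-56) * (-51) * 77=-15393840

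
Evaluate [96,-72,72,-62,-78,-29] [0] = 96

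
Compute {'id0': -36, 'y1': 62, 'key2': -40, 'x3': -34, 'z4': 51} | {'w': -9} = {'id0': -36, 'y1': 62, 'key2': -40, 'x3': -34, 'z4': 51, 'w': -9}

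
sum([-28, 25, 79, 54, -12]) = 118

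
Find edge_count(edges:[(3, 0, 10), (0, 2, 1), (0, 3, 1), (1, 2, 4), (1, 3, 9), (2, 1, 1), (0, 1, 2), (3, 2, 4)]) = 8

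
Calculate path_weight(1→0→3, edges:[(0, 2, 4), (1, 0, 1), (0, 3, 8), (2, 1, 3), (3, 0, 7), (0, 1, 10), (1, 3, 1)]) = w(1→0)=1 + w(0→3)=8
= 9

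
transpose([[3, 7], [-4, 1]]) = [[3, -4], [7, 1]]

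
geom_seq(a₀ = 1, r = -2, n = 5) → [1, -2, 4, -8, 16]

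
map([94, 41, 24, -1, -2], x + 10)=94+10=104, 41+10=51, 24+10=34, -1+10=9, -2+10=8
= [104, 51, 34, 9, 8]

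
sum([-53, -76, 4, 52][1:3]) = -72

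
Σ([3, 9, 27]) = 3 + 9 + 27
= 39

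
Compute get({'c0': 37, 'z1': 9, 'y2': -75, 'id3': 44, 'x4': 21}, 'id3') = 44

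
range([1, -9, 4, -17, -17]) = 21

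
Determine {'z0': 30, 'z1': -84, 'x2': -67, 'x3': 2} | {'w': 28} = {'z0': 30, 'z1': -84, 'x2': -67, 'x3': 2, 'w': 28}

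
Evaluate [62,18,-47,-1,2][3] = -1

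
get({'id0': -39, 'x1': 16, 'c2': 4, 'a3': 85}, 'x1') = 16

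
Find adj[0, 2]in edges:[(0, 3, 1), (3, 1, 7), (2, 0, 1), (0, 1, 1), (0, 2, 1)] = 1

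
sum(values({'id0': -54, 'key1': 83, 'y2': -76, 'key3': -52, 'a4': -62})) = (-54) + 83 + (-76) + (-52) + (-62)
= -161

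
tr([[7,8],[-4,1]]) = 8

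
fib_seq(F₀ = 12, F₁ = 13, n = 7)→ [12, 13, 25, 38, 63, 101, 164]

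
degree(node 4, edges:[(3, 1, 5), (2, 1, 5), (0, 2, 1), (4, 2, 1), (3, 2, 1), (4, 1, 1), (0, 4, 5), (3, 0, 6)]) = 3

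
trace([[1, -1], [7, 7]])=diagonal: 1 + 7
= 8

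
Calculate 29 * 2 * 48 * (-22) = -61248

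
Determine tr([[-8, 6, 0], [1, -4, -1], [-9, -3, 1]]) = diagonal: (-8) + (-4) + 1
= -11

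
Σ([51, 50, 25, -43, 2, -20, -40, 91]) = 116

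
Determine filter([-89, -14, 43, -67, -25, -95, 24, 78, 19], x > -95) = [-89, -14, 43, -67, -25, 24, 78, 19]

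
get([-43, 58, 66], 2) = 66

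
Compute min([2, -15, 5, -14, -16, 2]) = -16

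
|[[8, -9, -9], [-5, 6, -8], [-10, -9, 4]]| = -2229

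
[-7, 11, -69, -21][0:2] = [-7, 11]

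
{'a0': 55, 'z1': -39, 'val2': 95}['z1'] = -39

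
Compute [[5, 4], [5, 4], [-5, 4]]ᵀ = [[5, 5, -5], [4, 4, 4]]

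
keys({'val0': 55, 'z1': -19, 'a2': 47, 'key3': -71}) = ['val0', 'z1', 'a2', 'key3']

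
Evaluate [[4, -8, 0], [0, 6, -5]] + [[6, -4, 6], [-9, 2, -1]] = [[10, -12, 6], [-9, 8, -6]]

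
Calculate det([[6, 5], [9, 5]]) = -15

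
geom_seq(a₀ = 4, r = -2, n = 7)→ [4, -8, 16, -32, 64, -128, 256]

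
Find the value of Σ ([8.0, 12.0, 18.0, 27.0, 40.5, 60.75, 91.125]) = 257.375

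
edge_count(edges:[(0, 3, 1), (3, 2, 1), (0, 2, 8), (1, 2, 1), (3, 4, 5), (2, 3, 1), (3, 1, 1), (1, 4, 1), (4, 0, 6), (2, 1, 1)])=10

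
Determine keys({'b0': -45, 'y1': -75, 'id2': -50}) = ['b0', 'y1', 'id2']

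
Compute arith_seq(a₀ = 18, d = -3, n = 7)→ a_0 = 18 + 0*-3 = 18
a_1 = 18 + 1*-3 = 15
a_2 = 18 + 2*-3 = 12
...
= [18, 15, 12, 9, 6, 3, 0]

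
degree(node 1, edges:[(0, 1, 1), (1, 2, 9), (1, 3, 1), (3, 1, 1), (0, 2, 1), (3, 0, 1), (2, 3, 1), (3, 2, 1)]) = 4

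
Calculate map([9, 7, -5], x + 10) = [19, 17, 5]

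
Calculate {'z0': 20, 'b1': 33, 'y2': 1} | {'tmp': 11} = {'z0': 20, 'b1': 33, 'y2': 1, 'tmp': 11}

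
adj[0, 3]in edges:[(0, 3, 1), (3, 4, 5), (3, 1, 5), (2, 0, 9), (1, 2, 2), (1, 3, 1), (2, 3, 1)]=1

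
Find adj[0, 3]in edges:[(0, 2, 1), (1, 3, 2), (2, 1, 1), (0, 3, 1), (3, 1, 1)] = 1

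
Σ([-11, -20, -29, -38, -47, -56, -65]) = (-11) + (-20) + (-29) + (-38) + (-47) + (-56) + (-65)
= -266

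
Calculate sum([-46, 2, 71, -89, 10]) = -52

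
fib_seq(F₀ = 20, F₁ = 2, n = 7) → F_2 = F_1 + F_0 = 22
F_3 = F_2 + F_1 = 24
F_4 = F_3 + F_2 = 46
...
= [20, 2, 22, 24, 46, 70, 116]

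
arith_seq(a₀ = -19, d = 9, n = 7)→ [-19, -10, -1, 8, 17, 26, 35]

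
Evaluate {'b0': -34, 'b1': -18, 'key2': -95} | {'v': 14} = {'b0': -34, 'b1': -18, 'key2': -95, 'v': 14}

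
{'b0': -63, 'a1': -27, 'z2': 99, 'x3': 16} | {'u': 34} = {'b0': -63, 'a1': -27, 'z2': 99, 'x3': 16, 'u': 34}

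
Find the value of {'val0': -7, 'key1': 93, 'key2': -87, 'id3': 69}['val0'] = -7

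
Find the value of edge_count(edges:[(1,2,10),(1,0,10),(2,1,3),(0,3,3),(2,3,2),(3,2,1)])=6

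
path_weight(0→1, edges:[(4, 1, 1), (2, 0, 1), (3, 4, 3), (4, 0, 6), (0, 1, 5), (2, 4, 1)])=5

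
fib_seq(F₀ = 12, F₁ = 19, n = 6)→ [12, 19, 31, 50, 81, 131]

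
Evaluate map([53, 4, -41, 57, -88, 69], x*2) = 53*2=106, 4*2=8, -41*2=-82, 57*2=114, -88*2=-176, 69*2=138
= [106, 8, -82, 114, -176, 138]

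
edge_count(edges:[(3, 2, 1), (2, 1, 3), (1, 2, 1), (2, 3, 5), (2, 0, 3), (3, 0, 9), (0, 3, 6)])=7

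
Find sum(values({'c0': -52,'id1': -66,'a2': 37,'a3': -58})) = -139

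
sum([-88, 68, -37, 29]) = -28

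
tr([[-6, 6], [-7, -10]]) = -16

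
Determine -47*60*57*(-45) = 7233300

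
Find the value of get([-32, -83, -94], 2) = -94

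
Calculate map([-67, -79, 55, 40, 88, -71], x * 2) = [-134, -158, 110, 80, 176, -142]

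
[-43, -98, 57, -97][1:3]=[-98, 57]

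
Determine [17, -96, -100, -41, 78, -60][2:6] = [-100, -41, 78, -60]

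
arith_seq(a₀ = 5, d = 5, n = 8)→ a_0 = 5 + 0*5 = 5
a_1 = 5 + 1*5 = 10
a_2 = 5 + 2*5 = 15
...
= [5, 10, 15, 20, 25, 30, 35, 40]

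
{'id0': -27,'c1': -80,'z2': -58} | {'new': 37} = {'id0': -27, 'c1': -80, 'z2': -58, 'new': 37}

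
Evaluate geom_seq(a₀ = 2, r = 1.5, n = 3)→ a_0 = 2*1.5^0 = 2.0
a_1 = 2*1.5^1 = 3.0
a_2 = 2*1.5^2 = 4.5
= [2.0, 3.0, 4.5]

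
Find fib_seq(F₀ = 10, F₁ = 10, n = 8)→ [10, 10, 20, 30, 50, 80, 130, 210]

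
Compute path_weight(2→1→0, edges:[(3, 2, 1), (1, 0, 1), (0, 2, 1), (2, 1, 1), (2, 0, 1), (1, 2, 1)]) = 2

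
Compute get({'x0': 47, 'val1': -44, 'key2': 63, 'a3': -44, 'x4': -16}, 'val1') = -44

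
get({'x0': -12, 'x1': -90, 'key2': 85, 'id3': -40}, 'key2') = 85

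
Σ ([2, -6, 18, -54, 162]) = 2 + -6 + 18 + -54 + 162
= 122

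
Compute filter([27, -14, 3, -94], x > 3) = [27]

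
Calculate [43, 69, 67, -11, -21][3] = -11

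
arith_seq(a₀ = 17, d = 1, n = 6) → [17, 18, 19, 20, 21, 22]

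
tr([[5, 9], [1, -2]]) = diagonal: 5 + (-2)
= 3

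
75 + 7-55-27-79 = -79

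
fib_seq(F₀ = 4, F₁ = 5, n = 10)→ F_2 = F_1 + F_0 = 9
F_3 = F_2 + F_1 = 14
F_4 = F_3 + F_2 = 23
...
= [4, 5, 9, 14, 23, 37, 60, 97, 157, 254]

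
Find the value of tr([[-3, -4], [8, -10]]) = -13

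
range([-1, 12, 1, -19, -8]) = 31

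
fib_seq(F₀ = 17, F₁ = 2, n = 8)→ F_2 = F_1 + F_0 = 19
F_3 = F_2 + F_1 = 21
F_4 = F_3 + F_2 = 40
...
= [17, 2, 19, 21, 40, 61, 101, 162]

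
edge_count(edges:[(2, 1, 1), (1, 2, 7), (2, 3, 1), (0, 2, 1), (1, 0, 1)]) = 5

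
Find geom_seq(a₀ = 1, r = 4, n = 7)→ [1, 4, 16, 64, 256, 1024, 4096]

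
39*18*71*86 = 4286412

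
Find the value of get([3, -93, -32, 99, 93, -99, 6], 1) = -93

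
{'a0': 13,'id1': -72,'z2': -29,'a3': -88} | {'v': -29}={'a0': 13, 'id1': -72, 'z2': -29, 'a3': -88, 'v': -29}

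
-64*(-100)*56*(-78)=-27955200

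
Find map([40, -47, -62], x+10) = 40+10=50, -47+10=-37, -62+10=-52
= [50, -37, -52]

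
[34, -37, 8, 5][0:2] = [34, -37]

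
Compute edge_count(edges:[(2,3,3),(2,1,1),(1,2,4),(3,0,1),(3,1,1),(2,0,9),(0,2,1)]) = 7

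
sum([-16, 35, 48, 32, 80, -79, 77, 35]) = (-16) + 35 + 48 + 32 + 80 + (-79) + 77 + 35
= 212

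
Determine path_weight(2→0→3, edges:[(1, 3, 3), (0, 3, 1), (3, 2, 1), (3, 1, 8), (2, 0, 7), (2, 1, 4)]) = 8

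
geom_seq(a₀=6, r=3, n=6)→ [6, 18, 54, 162, 486, 1458]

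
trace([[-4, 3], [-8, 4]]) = 0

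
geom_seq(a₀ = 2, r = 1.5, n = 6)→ [2.0, 3.0, 4.5, 6.75, 10.125, 15.1875]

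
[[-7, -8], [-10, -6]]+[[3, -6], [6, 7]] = [[-4, -14], [-4, 1]]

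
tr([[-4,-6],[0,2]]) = -2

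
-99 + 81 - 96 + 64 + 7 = -43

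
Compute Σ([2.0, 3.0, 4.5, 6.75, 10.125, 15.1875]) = 41.5625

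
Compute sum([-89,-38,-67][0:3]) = -194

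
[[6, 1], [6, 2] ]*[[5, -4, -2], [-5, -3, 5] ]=C[0][0] = (6)*(5) + (1)*(-5) = 25
C[0][1] = (6)*(-4) + (1)*(-3) = -27
C[0][2] = (6)*(-2) + (1)*(5) = -7
C[1][0] = (6)*(5) + (2)*(-5) = 20
C[1][1] = (6)*(-4) + (2)*(-3) = -30
C[1][2] = (6)*(-2) + (2)*(5) = -2
= [[25, -27, -7], [20, -30, -2]]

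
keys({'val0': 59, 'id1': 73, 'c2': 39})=['val0', 'id1', 'c2']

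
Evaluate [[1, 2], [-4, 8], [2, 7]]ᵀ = [[1, -4, 2], [2, 8, 7]]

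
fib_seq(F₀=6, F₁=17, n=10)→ F_2 = F_1 + F_0 = 23
F_3 = F_2 + F_1 = 40
F_4 = F_3 + F_2 = 63
...
= [6, 17, 23, 40, 63, 103, 166, 269, 435, 704]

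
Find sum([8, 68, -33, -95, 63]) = 11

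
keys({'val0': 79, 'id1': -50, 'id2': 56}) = ['val0', 'id1', 'id2']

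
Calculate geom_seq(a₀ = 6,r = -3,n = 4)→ a_0 = 6*(-3)^0 = 6
a_1 = 6*(-3)^1 = -18
a_2 = 6*(-3)^2 = 54
...
= [6, -18, 54, -162]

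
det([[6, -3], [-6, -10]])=(6)*(-10) - (-3)*(-6)
= -78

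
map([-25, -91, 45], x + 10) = [-15, -81, 55]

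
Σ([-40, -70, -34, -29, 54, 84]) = (-40) + (-70) + (-34) + (-29) + 54 + 84
= -35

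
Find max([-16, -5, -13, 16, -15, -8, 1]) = 16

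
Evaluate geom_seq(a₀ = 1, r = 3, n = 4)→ a_0 = 1*3^0 = 1
a_1 = 1*3^1 = 3
a_2 = 1*3^2 = 9
...
= [1, 3, 9, 27]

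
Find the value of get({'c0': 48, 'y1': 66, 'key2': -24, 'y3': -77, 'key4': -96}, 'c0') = 48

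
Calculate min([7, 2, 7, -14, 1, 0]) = -14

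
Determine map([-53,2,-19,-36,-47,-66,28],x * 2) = [-106, 4, -38, -72, -94, -132, 56]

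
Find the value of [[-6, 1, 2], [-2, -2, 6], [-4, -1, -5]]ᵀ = [[-6, -2, -4], [1, -2, -1], [2, 6, -5]]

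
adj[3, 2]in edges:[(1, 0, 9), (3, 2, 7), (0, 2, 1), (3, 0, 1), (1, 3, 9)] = 7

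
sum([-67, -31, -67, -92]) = (-67) + (-31) + (-67) + (-92)
= -257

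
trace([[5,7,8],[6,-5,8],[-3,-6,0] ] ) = diagonal: 5 + (-5) + 0
= 0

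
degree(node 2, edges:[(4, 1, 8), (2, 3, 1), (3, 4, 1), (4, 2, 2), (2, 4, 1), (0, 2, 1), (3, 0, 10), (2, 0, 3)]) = incident: (2,3), (4,2), (2,4), (0,2), (2,0)
= 5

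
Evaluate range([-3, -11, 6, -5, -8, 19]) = 30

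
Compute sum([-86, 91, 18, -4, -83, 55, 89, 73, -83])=70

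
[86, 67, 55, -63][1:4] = [67, 55, -63]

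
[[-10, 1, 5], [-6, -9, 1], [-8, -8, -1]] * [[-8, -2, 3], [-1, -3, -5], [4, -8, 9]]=[[99, -23, 10], [61, 31, 36], [68, 48, 7]]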